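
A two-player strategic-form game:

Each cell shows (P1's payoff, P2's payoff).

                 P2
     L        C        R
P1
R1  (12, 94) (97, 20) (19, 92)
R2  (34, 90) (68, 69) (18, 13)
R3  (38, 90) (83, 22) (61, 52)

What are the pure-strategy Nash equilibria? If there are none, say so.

The unique pure-strategy Nash equilibrium is (R3, L).

P1 against L: payoffs 12, 34, 38 → best response R3.
P1 against C: payoffs 97, 68, 83 → best response R1.
P1 against R: payoffs 19, 18, 61 → best response R3.
P2 against R1: payoffs 94, 20, 92 → best response L.
P2 against R2: payoffs 90, 69, 13 → best response L.
P2 against R3: payoffs 90, 22, 52 → best response L.
Mutual best responses: (R3, L).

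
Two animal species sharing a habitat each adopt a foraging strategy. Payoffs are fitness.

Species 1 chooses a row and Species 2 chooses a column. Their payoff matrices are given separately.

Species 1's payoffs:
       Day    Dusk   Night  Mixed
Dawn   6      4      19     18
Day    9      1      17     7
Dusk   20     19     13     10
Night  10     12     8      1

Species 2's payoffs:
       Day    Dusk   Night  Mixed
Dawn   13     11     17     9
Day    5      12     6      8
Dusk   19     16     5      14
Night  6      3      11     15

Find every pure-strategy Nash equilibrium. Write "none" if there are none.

Mark each player's best response to every combination of opponents' strategies; a profile where every player is best-responding is a pure Nash equilibrium.
Species 1 against Day: payoffs 6, 9, 20, 10 → best response Dusk.
Species 1 against Dusk: payoffs 4, 1, 19, 12 → best response Dusk.
Species 1 against Night: payoffs 19, 17, 13, 8 → best response Dawn.
Species 1 against Mixed: payoffs 18, 7, 10, 1 → best response Dawn.
Species 2 against Dawn: payoffs 13, 11, 17, 9 → best response Night.
Species 2 against Day: payoffs 5, 12, 6, 8 → best response Dusk.
Species 2 against Dusk: payoffs 19, 16, 5, 14 → best response Day.
Species 2 against Night: payoffs 6, 3, 11, 15 → best response Mixed.
Mutual best responses: (Dawn, Night); (Dusk, Day).

(Dawn, Night), (Dusk, Day)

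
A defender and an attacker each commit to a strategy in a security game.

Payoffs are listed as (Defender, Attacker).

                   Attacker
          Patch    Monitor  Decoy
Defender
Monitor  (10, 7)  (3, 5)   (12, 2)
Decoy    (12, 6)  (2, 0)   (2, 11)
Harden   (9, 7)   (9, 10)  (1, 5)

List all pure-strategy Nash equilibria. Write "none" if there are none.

The unique pure-strategy Nash equilibrium is (Harden, Monitor).

Defender against Patch: payoffs 10, 12, 9 → best response Decoy.
Defender against Monitor: payoffs 3, 2, 9 → best response Harden.
Defender against Decoy: payoffs 12, 2, 1 → best response Monitor.
Attacker against Monitor: payoffs 7, 5, 2 → best response Patch.
Attacker against Decoy: payoffs 6, 0, 11 → best response Decoy.
Attacker against Harden: payoffs 7, 10, 5 → best response Monitor.
Mutual best responses: (Harden, Monitor).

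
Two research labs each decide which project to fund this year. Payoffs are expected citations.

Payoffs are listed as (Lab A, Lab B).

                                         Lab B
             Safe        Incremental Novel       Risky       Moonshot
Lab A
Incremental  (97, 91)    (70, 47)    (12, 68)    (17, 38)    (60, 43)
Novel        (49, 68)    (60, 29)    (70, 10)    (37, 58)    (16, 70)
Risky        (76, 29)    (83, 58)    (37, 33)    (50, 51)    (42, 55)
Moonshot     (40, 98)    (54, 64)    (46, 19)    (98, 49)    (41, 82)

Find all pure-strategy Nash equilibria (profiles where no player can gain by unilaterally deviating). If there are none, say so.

The pure Nash equilibria are (Incremental, Safe) and (Risky, Incremental).

(Incremental, Safe): Lab A gets 97, best alternative 76; Lab B gets 91, best alternative 68. No profitable deviation — NE.
(Incremental, Incremental): Lab A can switch to Risky (70 → 83). Not NE.
(Incremental, Novel): Lab A can switch to Novel (12 → 70). Not NE.
(Incremental, Risky): Lab A can switch to Novel (17 → 37). Not NE.
(Incremental, Moonshot): Lab B can switch to Safe (43 → 91). Not NE.
(Novel, Safe): Lab A can switch to Incremental (49 → 97). Not NE.
(Novel, Incremental): Lab A can switch to Incremental (60 → 70). Not NE.
(Risky, Incremental): Lab A gets 83, best alternative 70; Lab B gets 58, best alternative 55. No profitable deviation — NE.
(The remaining 12 profiles each have a profitable deviation by the same check.)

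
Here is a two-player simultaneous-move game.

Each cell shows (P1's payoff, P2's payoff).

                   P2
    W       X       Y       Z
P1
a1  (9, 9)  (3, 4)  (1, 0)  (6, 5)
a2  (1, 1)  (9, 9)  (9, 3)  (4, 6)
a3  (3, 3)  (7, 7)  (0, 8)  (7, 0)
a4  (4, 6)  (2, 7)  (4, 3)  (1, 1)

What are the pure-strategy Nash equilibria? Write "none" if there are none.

Check each profile: it is a Nash equilibrium iff no player can strictly gain by switching unilaterally.
(a1, W): P1 gets 9, best alternative 4; P2 gets 9, best alternative 5. No profitable deviation — NE.
(a1, X): P1 can switch to a2 (3 → 9). Not NE.
(a1, Y): P1 can switch to a2 (1 → 9). Not NE.
(a1, Z): P1 can switch to a3 (6 → 7). Not NE.
(a2, W): P1 can switch to a1 (1 → 9). Not NE.
(a2, X): P1 gets 9, best alternative 7; P2 gets 9, best alternative 6. No profitable deviation — NE.
(a2, Y): P2 can switch to X (3 → 9). Not NE.
(a2, Z): P1 can switch to a1 (4 → 6). Not NE.
(a3, W): P1 can switch to a1 (3 → 9). Not NE.
(a3, X): P1 can switch to a2 (7 → 9). Not NE.
(a3, Y): P1 can switch to a1 (0 → 1). Not NE.
(a3, Z): P2 can switch to W (0 → 3). Not NE.
(The remaining 4 profiles each have a profitable deviation by the same check.)

The pure Nash equilibria are (a1, W), (a2, X).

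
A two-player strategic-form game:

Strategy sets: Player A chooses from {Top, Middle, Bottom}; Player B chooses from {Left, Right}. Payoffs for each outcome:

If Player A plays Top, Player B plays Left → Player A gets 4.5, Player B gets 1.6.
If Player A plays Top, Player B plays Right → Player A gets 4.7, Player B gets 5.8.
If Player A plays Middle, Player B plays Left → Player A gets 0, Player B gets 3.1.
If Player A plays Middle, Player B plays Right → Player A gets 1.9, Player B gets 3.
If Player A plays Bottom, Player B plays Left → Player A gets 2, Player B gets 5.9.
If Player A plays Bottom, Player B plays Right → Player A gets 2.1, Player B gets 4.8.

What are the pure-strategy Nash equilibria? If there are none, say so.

Pure NE: (Top, Right)

Player A against Left: payoffs 4.5, 0, 2 → best response Top.
Player A against Right: payoffs 4.7, 1.9, 2.1 → best response Top.
Player B against Top: payoffs 1.6, 5.8 → best response Right.
Player B against Middle: payoffs 3.1, 3 → best response Left.
Player B against Bottom: payoffs 5.9, 4.8 → best response Left.
Mutual best responses: (Top, Right).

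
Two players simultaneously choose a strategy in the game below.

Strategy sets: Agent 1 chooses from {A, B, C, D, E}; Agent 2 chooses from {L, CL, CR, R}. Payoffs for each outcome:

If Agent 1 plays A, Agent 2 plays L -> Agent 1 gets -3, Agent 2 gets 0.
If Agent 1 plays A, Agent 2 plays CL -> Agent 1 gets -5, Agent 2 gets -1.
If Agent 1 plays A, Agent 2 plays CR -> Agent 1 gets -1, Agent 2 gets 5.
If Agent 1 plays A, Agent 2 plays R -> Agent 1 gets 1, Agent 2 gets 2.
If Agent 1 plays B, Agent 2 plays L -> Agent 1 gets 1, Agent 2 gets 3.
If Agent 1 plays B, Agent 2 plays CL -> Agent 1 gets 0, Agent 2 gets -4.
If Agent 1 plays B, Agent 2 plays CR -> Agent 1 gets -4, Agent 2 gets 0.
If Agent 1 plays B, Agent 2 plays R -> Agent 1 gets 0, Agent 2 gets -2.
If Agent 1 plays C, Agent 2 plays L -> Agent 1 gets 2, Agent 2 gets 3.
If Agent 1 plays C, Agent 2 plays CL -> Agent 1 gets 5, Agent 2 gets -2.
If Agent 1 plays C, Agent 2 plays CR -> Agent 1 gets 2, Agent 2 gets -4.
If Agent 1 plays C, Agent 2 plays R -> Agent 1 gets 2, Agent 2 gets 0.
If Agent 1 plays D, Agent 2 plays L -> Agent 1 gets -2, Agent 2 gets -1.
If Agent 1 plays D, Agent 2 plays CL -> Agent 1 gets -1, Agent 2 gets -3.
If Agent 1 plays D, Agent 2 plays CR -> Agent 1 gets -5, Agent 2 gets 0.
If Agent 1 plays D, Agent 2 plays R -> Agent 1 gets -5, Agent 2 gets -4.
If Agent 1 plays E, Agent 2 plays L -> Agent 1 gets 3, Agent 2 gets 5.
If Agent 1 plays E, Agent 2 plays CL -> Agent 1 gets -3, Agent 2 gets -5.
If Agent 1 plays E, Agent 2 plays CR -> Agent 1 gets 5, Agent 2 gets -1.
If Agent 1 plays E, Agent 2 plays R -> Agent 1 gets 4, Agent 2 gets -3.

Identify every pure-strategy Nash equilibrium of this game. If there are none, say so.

Agent 1 against L: payoffs -3, 1, 2, -2, 3 → best response E.
Agent 1 against CL: payoffs -5, 0, 5, -1, -3 → best response C.
Agent 1 against CR: payoffs -1, -4, 2, -5, 5 → best response E.
Agent 1 against R: payoffs 1, 0, 2, -5, 4 → best response E.
Agent 2 against A: payoffs 0, -1, 5, 2 → best response CR.
Agent 2 against B: payoffs 3, -4, 0, -2 → best response L.
Agent 2 against C: payoffs 3, -2, -4, 0 → best response L.
Agent 2 against D: payoffs -1, -3, 0, -4 → best response CR.
Agent 2 against E: payoffs 5, -5, -1, -3 → best response L.
Mutual best responses: (E, L).

Pure NE: (E, L)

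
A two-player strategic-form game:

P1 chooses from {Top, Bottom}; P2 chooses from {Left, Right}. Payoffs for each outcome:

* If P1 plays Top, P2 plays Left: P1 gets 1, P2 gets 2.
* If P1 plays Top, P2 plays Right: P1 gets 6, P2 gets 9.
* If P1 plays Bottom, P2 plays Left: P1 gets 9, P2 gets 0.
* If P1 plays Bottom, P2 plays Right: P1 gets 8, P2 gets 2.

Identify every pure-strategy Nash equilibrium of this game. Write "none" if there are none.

The unique pure-strategy Nash equilibrium is (Bottom, Right).

(Top, Left): P1 can switch to Bottom (1 → 9). Not NE.
(Top, Right): P1 can switch to Bottom (6 → 8). Not NE.
(Bottom, Left): P2 can switch to Right (0 → 2). Not NE.
(Bottom, Right): P1 gets 8, best alternative 6; P2 gets 2, best alternative 0. No profitable deviation — NE.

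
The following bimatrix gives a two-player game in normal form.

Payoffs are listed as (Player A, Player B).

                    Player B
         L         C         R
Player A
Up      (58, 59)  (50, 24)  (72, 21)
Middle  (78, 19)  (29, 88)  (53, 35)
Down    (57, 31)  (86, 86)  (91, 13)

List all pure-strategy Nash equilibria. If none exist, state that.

Pure NE: (Down, C)

(Up, L): Player A can switch to Middle (58 → 78). Not NE.
(Up, C): Player A can switch to Down (50 → 86). Not NE.
(Up, R): Player A can switch to Down (72 → 91). Not NE.
(Middle, L): Player B can switch to C (19 → 88). Not NE.
(Middle, C): Player A can switch to Up (29 → 50). Not NE.
(Middle, R): Player A can switch to Up (53 → 72). Not NE.
(Down, L): Player A can switch to Up (57 → 58). Not NE.
(Down, C): Player A gets 86, best alternative 50; Player B gets 86, best alternative 31. No profitable deviation — NE.
(Down, R): Player B can switch to L (13 → 31). Not NE.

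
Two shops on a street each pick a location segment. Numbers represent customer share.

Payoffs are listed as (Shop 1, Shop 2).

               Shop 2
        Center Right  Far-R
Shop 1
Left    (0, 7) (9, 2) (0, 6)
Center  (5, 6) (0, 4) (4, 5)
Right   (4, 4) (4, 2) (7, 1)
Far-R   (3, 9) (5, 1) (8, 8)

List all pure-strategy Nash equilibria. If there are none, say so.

(Center, Center)

Shop 1 against Center: payoffs 0, 5, 4, 3 → best response Center.
Shop 1 against Right: payoffs 9, 0, 4, 5 → best response Left.
Shop 1 against Far-R: payoffs 0, 4, 7, 8 → best response Far-R.
Shop 2 against Left: payoffs 7, 2, 6 → best response Center.
Shop 2 against Center: payoffs 6, 4, 5 → best response Center.
Shop 2 against Right: payoffs 4, 2, 1 → best response Center.
Shop 2 against Far-R: payoffs 9, 1, 8 → best response Center.
Mutual best responses: (Center, Center).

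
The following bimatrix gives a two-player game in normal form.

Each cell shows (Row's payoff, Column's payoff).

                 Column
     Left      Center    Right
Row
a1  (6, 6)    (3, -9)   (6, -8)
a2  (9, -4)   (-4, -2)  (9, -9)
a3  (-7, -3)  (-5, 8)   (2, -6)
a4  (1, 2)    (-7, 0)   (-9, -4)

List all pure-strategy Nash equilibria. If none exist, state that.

There is no pure-strategy Nash equilibrium.

For each strategy profile, look for a profitable unilateral deviation.
(a1, Left): Row can switch to a2 (6 → 9). Not NE.
(a1, Center): Column can switch to Left (-9 → 6). Not NE.
(a1, Right): Row can switch to a2 (6 → 9). Not NE.
(a2, Left): Column can switch to Center (-4 → -2). Not NE.
(a2, Center): Row can switch to a1 (-4 → 3). Not NE.
(a2, Right): Column can switch to Left (-9 → -4). Not NE.
(a3, Left): Row can switch to a1 (-7 → 6). Not NE.
(a3, Center): Row can switch to a1 (-5 → 3). Not NE.
(a3, Right): Row can switch to a1 (2 → 6). Not NE.
(a4, Left): Row can switch to a1 (1 → 6). Not NE.
(The remaining 2 profiles each have a profitable deviation by the same check.)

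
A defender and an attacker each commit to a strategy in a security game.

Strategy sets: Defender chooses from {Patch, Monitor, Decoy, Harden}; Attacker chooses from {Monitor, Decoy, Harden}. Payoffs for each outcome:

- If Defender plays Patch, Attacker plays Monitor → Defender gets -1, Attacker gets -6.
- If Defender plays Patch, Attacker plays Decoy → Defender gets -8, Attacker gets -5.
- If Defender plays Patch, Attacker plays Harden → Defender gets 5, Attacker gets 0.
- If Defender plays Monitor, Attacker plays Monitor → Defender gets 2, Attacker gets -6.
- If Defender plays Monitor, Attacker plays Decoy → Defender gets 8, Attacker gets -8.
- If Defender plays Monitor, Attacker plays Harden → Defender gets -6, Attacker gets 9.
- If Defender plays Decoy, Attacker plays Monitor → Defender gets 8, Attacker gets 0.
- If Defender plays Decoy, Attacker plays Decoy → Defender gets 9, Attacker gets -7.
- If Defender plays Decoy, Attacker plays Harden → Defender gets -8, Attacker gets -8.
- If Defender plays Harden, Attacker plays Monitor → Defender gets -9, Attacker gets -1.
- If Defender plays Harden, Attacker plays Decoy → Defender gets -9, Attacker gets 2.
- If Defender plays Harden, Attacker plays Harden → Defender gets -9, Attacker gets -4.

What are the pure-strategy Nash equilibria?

Defender against Monitor: payoffs -1, 2, 8, -9 → best response Decoy.
Defender against Decoy: payoffs -8, 8, 9, -9 → best response Decoy.
Defender against Harden: payoffs 5, -6, -8, -9 → best response Patch.
Attacker against Patch: payoffs -6, -5, 0 → best response Harden.
Attacker against Monitor: payoffs -6, -8, 9 → best response Harden.
Attacker against Decoy: payoffs 0, -7, -8 → best response Monitor.
Attacker against Harden: payoffs -1, 2, -4 → best response Decoy.
Mutual best responses: (Patch, Harden); (Decoy, Monitor).

Pure-strategy Nash equilibria: (Patch, Harden); (Decoy, Monitor)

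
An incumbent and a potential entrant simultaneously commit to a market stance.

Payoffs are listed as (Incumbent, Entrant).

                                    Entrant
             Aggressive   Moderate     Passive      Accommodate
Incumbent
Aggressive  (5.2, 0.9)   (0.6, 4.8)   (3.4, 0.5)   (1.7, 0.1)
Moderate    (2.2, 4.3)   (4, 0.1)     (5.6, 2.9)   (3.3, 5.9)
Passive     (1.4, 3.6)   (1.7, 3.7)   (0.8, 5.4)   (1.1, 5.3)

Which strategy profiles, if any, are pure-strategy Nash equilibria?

(Aggressive, Aggressive): Entrant can switch to Moderate (0.9 → 4.8). Not NE.
(Aggressive, Moderate): Incumbent can switch to Moderate (0.6 → 4). Not NE.
(Aggressive, Passive): Incumbent can switch to Moderate (3.4 → 5.6). Not NE.
(Aggressive, Accommodate): Incumbent can switch to Moderate (1.7 → 3.3). Not NE.
(Moderate, Aggressive): Incumbent can switch to Aggressive (2.2 → 5.2). Not NE.
(Moderate, Moderate): Entrant can switch to Aggressive (0.1 → 4.3). Not NE.
(Moderate, Passive): Entrant can switch to Aggressive (2.9 → 4.3). Not NE.
(Moderate, Accommodate): Incumbent gets 3.3, best alternative 1.7; Entrant gets 5.9, best alternative 4.3. No profitable deviation — NE.
(Passive, Aggressive): Incumbent can switch to Aggressive (1.4 → 5.2). Not NE.
(The remaining 3 profiles each have a profitable deviation by the same check.)

(Moderate, Accommodate)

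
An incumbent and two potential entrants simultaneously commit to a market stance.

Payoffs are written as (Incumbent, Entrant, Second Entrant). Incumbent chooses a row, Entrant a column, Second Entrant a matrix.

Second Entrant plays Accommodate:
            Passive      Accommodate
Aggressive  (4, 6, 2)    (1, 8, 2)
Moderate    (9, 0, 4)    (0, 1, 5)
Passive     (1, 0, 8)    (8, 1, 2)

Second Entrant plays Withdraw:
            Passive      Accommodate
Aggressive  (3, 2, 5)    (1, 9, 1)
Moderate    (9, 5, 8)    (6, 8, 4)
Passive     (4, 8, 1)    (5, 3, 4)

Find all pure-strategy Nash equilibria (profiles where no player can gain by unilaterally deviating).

none

Incumbent against (Passive, Accommodate): payoffs 4, 9, 1 → best response Moderate.
Incumbent against (Passive, Withdraw): payoffs 3, 9, 4 → best response Moderate.
Incumbent against (Accommodate, Accommodate): payoffs 1, 0, 8 → best response Passive.
Incumbent against (Accommodate, Withdraw): payoffs 1, 6, 5 → best response Moderate.
Entrant against (Aggressive, Accommodate): payoffs 6, 8 → best response Accommodate.
Entrant against (Aggressive, Withdraw): payoffs 2, 9 → best response Accommodate.
Entrant against (Moderate, Accommodate): payoffs 0, 1 → best response Accommodate.
Entrant against (Moderate, Withdraw): payoffs 5, 8 → best response Accommodate.
Entrant against (Passive, Accommodate): payoffs 0, 1 → best response Accommodate.
Entrant against (Passive, Withdraw): payoffs 8, 3 → best response Passive.
Second Entrant against (Aggressive, Passive): payoffs 2, 5 → best response Withdraw.
Second Entrant against (Aggressive, Accommodate): payoffs 2, 1 → best response Accommodate.
Second Entrant against (Moderate, Passive): payoffs 4, 8 → best response Withdraw.
Second Entrant against (Moderate, Accommodate): payoffs 5, 4 → best response Accommodate.
Second Entrant against (Passive, Passive): payoffs 8, 1 → best response Accommodate.
Second Entrant against (Passive, Accommodate): payoffs 2, 4 → best response Withdraw.
No profile is a mutual best response for all players.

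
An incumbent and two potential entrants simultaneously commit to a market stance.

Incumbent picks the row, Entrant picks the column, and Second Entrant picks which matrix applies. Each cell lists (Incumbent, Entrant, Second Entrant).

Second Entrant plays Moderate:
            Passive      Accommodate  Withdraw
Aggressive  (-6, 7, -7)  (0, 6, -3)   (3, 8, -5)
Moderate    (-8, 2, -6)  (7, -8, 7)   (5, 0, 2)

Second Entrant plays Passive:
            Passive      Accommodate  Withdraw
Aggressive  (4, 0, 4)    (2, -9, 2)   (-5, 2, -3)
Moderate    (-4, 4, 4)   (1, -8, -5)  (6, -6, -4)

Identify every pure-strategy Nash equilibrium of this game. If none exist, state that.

This game has no pure Nash equilibrium.

(Aggressive, Passive, Moderate): Entrant can switch to Withdraw (7 → 8). Not NE.
(Aggressive, Passive, Passive): Entrant can switch to Withdraw (0 → 2). Not NE.
(Aggressive, Accommodate, Moderate): Incumbent can switch to Moderate (0 → 7). Not NE.
(Aggressive, Accommodate, Passive): Entrant can switch to Passive (-9 → 0). Not NE.
(Aggressive, Withdraw, Moderate): Incumbent can switch to Moderate (3 → 5). Not NE.
(Aggressive, Withdraw, Passive): Incumbent can switch to Moderate (-5 → 6). Not NE.
(Moderate, Passive, Moderate): Incumbent can switch to Aggressive (-8 → -6). Not NE.
(Moderate, Passive, Passive): Incumbent can switch to Aggressive (-4 → 4). Not NE.
(The remaining 4 profiles each have a profitable deviation by the same check.)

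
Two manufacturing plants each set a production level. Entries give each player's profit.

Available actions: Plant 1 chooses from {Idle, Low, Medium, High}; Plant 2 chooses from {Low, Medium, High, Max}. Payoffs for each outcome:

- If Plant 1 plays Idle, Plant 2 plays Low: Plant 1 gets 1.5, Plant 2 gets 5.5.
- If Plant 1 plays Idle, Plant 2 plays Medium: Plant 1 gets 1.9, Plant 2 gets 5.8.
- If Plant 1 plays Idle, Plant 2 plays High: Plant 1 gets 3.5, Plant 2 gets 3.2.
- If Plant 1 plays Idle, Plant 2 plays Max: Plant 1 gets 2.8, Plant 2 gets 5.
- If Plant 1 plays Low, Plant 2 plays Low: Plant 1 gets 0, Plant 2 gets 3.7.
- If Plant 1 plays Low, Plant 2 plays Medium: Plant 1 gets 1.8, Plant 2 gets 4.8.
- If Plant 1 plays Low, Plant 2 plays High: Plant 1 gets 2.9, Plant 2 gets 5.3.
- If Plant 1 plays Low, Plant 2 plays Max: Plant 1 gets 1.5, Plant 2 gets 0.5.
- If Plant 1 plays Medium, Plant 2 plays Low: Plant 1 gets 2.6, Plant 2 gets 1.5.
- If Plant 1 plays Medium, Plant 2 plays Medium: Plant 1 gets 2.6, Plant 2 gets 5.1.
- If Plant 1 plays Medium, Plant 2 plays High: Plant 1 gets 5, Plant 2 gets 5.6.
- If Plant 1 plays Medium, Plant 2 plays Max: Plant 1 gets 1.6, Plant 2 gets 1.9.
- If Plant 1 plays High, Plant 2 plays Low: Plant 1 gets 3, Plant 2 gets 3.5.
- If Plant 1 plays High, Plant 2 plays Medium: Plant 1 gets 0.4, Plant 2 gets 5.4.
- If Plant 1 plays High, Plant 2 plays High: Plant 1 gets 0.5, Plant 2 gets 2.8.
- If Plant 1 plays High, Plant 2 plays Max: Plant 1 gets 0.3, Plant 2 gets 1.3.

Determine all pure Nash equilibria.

(Medium, High)

For each strategy profile, look for a profitable unilateral deviation.
(Idle, Low): Plant 1 can switch to Medium (1.5 → 2.6). Not NE.
(Idle, Medium): Plant 1 can switch to Medium (1.9 → 2.6). Not NE.
(Idle, High): Plant 1 can switch to Medium (3.5 → 5). Not NE.
(Idle, Max): Plant 2 can switch to Low (5 → 5.5). Not NE.
(Low, Low): Plant 1 can switch to Idle (0 → 1.5). Not NE.
(Low, Medium): Plant 1 can switch to Idle (1.8 → 1.9). Not NE.
(Low, High): Plant 1 can switch to Idle (2.9 → 3.5). Not NE.
(Low, Max): Plant 1 can switch to Idle (1.5 → 2.8). Not NE.
(Medium, Low): Plant 1 can switch to High (2.6 → 3). Not NE.
(Medium, Medium): Plant 2 can switch to High (5.1 → 5.6). Not NE.
(Medium, High): Plant 1 gets 5, best alternative 3.5; Plant 2 gets 5.6, best alternative 5.1. No profitable deviation — NE.
(The remaining 5 profiles each have a profitable deviation by the same check.)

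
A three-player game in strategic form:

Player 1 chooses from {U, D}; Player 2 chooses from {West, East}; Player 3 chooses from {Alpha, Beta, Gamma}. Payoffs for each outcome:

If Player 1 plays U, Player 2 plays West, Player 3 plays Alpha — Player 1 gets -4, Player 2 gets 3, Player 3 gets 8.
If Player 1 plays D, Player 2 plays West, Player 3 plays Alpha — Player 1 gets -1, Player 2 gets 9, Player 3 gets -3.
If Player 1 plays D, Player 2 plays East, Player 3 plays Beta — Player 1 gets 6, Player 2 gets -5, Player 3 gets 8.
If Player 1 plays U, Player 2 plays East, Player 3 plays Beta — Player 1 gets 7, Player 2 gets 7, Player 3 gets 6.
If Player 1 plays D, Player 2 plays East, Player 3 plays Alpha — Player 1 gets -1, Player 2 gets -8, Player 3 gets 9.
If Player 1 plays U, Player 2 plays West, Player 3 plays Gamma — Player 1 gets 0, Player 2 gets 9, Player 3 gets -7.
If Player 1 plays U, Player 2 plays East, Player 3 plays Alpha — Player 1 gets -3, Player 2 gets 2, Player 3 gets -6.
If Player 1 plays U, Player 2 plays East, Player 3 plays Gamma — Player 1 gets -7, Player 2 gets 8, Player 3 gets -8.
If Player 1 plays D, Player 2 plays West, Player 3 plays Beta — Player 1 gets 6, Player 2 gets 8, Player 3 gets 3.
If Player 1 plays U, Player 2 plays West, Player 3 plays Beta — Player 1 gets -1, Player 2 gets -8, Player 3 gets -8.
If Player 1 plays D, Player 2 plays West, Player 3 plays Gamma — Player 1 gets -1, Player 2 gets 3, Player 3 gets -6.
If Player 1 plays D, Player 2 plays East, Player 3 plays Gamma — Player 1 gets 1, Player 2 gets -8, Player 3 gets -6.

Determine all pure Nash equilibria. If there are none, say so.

(U, West, Alpha): Player 1 can switch to D (-4 → -1). Not NE.
(U, West, Beta): Player 1 can switch to D (-1 → 6). Not NE.
(U, West, Gamma): Player 3 can switch to Alpha (-7 → 8). Not NE.
(U, East, Alpha): Player 1 can switch to D (-3 → -1). Not NE.
(U, East, Beta): Player 1 gets 7, best alternative 6; Player 2 gets 7, best alternative -8; Player 3 gets 6, best alternative -6. No profitable deviation — NE.
(U, East, Gamma): Player 1 can switch to D (-7 → 1). Not NE.
(D, West, Alpha): Player 3 can switch to Beta (-3 → 3). Not NE.
(D, West, Beta): Player 1 gets 6, best alternative -1; Player 2 gets 8, best alternative -5; Player 3 gets 3, best alternative -3. No profitable deviation — NE.
(D, West, Gamma): Player 1 can switch to U (-1 → 0). Not NE.
(D, East, Alpha): Player 2 can switch to West (-8 → 9). Not NE.
(D, East, Beta): Player 1 can switch to U (6 → 7). Not NE.
(D, East, Gamma): Player 2 can switch to West (-8 → 3). Not NE.

(U, East, Beta) and (D, West, Beta)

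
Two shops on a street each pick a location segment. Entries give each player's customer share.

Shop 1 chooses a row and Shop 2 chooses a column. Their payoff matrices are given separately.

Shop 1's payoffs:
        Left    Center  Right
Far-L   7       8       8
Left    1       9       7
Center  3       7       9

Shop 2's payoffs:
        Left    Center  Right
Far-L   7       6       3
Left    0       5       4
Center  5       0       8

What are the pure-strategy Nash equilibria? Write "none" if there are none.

(Far-L, Left), (Left, Center), (Center, Right)

For each player, find the best response to each opponent profile; mutual best responses are the pure NE.
Shop 1 against Left: payoffs 7, 1, 3 → best response Far-L.
Shop 1 against Center: payoffs 8, 9, 7 → best response Left.
Shop 1 against Right: payoffs 8, 7, 9 → best response Center.
Shop 2 against Far-L: payoffs 7, 6, 3 → best response Left.
Shop 2 against Left: payoffs 0, 5, 4 → best response Center.
Shop 2 against Center: payoffs 5, 0, 8 → best response Right.
Mutual best responses: (Far-L, Left); (Left, Center); (Center, Right).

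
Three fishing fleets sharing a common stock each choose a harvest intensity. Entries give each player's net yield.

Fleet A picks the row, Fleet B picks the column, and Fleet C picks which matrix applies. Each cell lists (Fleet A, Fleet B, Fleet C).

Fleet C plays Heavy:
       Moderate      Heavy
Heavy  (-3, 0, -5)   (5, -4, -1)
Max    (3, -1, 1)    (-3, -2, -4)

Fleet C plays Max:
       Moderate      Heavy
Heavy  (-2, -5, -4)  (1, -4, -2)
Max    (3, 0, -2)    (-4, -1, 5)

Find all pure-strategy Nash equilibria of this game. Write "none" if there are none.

Mark each player's best response to every combination of opponents' strategies; a profile where every player is best-responding is a pure Nash equilibrium.
Fleet A against (Moderate, Heavy): payoffs -3, 3 → best response Max.
Fleet A against (Moderate, Max): payoffs -2, 3 → best response Max.
Fleet A against (Heavy, Heavy): payoffs 5, -3 → best response Heavy.
Fleet A against (Heavy, Max): payoffs 1, -4 → best response Heavy.
Fleet B against (Heavy, Heavy): payoffs 0, -4 → best response Moderate.
Fleet B against (Heavy, Max): payoffs -5, -4 → best response Heavy.
Fleet B against (Max, Heavy): payoffs -1, -2 → best response Moderate.
Fleet B against (Max, Max): payoffs 0, -1 → best response Moderate.
Fleet C against (Heavy, Moderate): payoffs -5, -4 → best response Max.
Fleet C against (Heavy, Heavy): payoffs -1, -2 → best response Heavy.
Fleet C against (Max, Moderate): payoffs 1, -2 → best response Heavy.
Fleet C against (Max, Heavy): payoffs -4, 5 → best response Max.
Mutual best responses: (Max, Moderate, Heavy).

Pure NE: (Max, Moderate, Heavy)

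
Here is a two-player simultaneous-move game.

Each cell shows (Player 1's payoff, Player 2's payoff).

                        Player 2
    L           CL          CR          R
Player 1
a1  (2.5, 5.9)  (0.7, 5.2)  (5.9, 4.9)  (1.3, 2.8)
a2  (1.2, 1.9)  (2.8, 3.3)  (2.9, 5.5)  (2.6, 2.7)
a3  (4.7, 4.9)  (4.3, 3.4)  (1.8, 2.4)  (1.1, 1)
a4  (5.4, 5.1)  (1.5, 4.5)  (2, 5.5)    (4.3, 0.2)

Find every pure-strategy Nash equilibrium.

There is no pure-strategy Nash equilibrium.

(a1, L): Player 1 can switch to a3 (2.5 → 4.7). Not NE.
(a1, CL): Player 1 can switch to a2 (0.7 → 2.8). Not NE.
(a1, CR): Player 2 can switch to L (4.9 → 5.9). Not NE.
(a1, R): Player 1 can switch to a2 (1.3 → 2.6). Not NE.
(a2, L): Player 1 can switch to a1 (1.2 → 2.5). Not NE.
(a2, CL): Player 1 can switch to a3 (2.8 → 4.3). Not NE.
(a2, CR): Player 1 can switch to a1 (2.9 → 5.9). Not NE.
(a2, R): Player 1 can switch to a4 (2.6 → 4.3). Not NE.
(a3, L): Player 1 can switch to a4 (4.7 → 5.4). Not NE.
(a3, CL): Player 2 can switch to L (3.4 → 4.9). Not NE.
(The remaining 6 profiles each have a profitable deviation by the same check.)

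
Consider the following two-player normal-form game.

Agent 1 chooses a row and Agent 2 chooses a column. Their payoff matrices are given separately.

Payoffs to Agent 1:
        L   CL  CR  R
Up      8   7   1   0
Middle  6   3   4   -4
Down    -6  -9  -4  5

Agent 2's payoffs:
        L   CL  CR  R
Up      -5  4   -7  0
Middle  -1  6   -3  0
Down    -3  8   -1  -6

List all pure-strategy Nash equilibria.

(Up, CL)

Mark each player's best response to every combination of opponents' strategies; a profile where every player is best-responding is a pure Nash equilibrium.
Agent 1 against L: payoffs 8, 6, -6 → best response Up.
Agent 1 against CL: payoffs 7, 3, -9 → best response Up.
Agent 1 against CR: payoffs 1, 4, -4 → best response Middle.
Agent 1 against R: payoffs 0, -4, 5 → best response Down.
Agent 2 against Up: payoffs -5, 4, -7, 0 → best response CL.
Agent 2 against Middle: payoffs -1, 6, -3, 0 → best response CL.
Agent 2 against Down: payoffs -3, 8, -1, -6 → best response CL.
Mutual best responses: (Up, CL).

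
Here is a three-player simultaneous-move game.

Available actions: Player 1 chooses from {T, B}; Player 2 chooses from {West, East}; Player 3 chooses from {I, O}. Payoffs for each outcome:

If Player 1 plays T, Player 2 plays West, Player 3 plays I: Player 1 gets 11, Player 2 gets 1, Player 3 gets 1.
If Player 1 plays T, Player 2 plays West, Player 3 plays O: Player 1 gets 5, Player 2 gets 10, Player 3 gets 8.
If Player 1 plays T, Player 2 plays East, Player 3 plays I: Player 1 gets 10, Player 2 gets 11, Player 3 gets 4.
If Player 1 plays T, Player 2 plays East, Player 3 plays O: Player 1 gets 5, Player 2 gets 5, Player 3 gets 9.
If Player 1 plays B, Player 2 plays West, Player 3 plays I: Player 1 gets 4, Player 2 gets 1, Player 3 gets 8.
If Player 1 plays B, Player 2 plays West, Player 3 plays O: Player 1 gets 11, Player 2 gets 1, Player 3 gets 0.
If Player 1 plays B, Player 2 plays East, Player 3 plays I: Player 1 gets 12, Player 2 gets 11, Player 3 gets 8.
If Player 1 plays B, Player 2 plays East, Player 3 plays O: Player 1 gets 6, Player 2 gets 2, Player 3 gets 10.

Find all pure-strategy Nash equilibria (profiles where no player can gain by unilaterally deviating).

The unique pure-strategy Nash equilibrium is (B, East, O).

Player 1 against (West, I): payoffs 11, 4 → best response T.
Player 1 against (West, O): payoffs 5, 11 → best response B.
Player 1 against (East, I): payoffs 10, 12 → best response B.
Player 1 against (East, O): payoffs 5, 6 → best response B.
Player 2 against (T, I): payoffs 1, 11 → best response East.
Player 2 against (T, O): payoffs 10, 5 → best response West.
Player 2 against (B, I): payoffs 1, 11 → best response East.
Player 2 against (B, O): payoffs 1, 2 → best response East.
Player 3 against (T, West): payoffs 1, 8 → best response O.
Player 3 against (T, East): payoffs 4, 9 → best response O.
Player 3 against (B, West): payoffs 8, 0 → best response I.
Player 3 against (B, East): payoffs 8, 10 → best response O.
Mutual best responses: (B, East, O).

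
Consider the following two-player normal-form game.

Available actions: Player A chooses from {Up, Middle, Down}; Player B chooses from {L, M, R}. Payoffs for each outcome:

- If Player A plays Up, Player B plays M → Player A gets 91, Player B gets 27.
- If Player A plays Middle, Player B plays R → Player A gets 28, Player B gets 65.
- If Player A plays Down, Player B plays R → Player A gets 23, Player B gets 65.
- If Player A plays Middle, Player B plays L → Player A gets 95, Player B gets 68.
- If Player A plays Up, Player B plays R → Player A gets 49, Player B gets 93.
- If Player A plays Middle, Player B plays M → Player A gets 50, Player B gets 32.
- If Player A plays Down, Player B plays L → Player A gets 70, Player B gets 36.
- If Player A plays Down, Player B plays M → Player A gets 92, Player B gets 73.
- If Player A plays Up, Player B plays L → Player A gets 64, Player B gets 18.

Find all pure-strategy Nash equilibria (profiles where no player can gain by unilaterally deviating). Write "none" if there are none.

Mark each player's best response to every combination of opponents' strategies; a profile where every player is best-responding is a pure Nash equilibrium.
Player A against L: payoffs 64, 95, 70 → best response Middle.
Player A against M: payoffs 91, 50, 92 → best response Down.
Player A against R: payoffs 49, 28, 23 → best response Up.
Player B against Up: payoffs 18, 27, 93 → best response R.
Player B against Middle: payoffs 68, 32, 65 → best response L.
Player B against Down: payoffs 36, 73, 65 → best response M.
Mutual best responses: (Up, R); (Middle, L); (Down, M).

The pure Nash equilibria are (Up, R), (Middle, L), (Down, M).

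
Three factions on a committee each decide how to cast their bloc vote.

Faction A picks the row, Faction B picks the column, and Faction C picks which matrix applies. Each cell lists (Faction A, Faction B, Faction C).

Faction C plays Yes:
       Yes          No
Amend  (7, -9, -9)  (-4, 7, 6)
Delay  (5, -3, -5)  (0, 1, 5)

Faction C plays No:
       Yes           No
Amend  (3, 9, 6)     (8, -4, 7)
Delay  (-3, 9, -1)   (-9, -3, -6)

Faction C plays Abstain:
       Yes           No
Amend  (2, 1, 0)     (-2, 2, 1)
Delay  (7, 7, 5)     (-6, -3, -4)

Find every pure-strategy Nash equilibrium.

(Amend, Yes, Yes): Faction B can switch to No (-9 → 7). Not NE.
(Amend, Yes, No): Faction A gets 3, best alternative -3; Faction B gets 9, best alternative -4; Faction C gets 6, best alternative 0. No profitable deviation — NE.
(Amend, Yes, Abstain): Faction A can switch to Delay (2 → 7). Not NE.
(Amend, No, Yes): Faction A can switch to Delay (-4 → 0). Not NE.
(Amend, No, No): Faction B can switch to Yes (-4 → 9). Not NE.
(Amend, No, Abstain): Faction C can switch to Yes (1 → 6). Not NE.
(Delay, Yes, Yes): Faction A can switch to Amend (5 → 7). Not NE.
(Delay, Yes, No): Faction A can switch to Amend (-3 → 3). Not NE.
(Delay, Yes, Abstain): Faction A gets 7, best alternative 2; Faction B gets 7, best alternative -3; Faction C gets 5, best alternative -1. No profitable deviation — NE.
(Delay, No, Yes): Faction A gets 0, best alternative -4; Faction B gets 1, best alternative -3; Faction C gets 5, best alternative -4. No profitable deviation — NE.
(Delay, No, No): Faction A can switch to Amend (-9 → 8). Not NE.
(The remaining 1 profile has a profitable deviation by the same check.)

(Amend, Yes, No) and (Delay, Yes, Abstain) and (Delay, No, Yes)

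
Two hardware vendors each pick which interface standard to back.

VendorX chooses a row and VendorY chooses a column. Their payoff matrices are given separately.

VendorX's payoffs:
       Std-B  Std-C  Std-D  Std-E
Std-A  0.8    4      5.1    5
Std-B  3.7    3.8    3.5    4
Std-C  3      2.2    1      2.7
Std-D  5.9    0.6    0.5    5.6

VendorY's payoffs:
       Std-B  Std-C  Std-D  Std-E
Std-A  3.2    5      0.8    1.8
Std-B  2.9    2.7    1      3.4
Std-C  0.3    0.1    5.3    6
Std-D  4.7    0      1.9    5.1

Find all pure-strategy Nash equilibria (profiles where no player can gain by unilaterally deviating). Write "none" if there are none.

Pure-strategy Nash equilibria: (Std-A, Std-C), (Std-D, Std-E)

Check each profile: it is a Nash equilibrium iff no player can strictly gain by switching unilaterally.
(Std-A, Std-B): VendorX can switch to Std-B (0.8 → 3.7). Not NE.
(Std-A, Std-C): VendorX gets 4, best alternative 3.8; VendorY gets 5, best alternative 3.2. No profitable deviation — NE.
(Std-A, Std-D): VendorY can switch to Std-B (0.8 → 3.2). Not NE.
(Std-A, Std-E): VendorX can switch to Std-D (5 → 5.6). Not NE.
(Std-B, Std-B): VendorX can switch to Std-D (3.7 → 5.9). Not NE.
(Std-B, Std-C): VendorX can switch to Std-A (3.8 → 4). Not NE.
(Std-B, Std-D): VendorX can switch to Std-A (3.5 → 5.1). Not NE.
(Std-D, Std-E): VendorX gets 5.6, best alternative 5; VendorY gets 5.1, best alternative 4.7. No profitable deviation — NE.
(The remaining 8 profiles each have a profitable deviation by the same check.)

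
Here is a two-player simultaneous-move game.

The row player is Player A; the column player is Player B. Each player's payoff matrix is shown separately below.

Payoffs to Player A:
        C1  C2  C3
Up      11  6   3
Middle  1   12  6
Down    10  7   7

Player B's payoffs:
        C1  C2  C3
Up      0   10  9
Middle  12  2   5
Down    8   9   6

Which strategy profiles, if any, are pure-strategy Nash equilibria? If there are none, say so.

none

(Up, C1): Player B can switch to C2 (0 → 10). Not NE.
(Up, C2): Player A can switch to Middle (6 → 12). Not NE.
(Up, C3): Player A can switch to Middle (3 → 6). Not NE.
(Middle, C1): Player A can switch to Up (1 → 11). Not NE.
(Middle, C2): Player B can switch to C1 (2 → 12). Not NE.
(Middle, C3): Player A can switch to Down (6 → 7). Not NE.
(Down, C1): Player A can switch to Up (10 → 11). Not NE.
(Down, C2): Player A can switch to Middle (7 → 12). Not NE.
(The remaining 1 profile has a profitable deviation by the same check.)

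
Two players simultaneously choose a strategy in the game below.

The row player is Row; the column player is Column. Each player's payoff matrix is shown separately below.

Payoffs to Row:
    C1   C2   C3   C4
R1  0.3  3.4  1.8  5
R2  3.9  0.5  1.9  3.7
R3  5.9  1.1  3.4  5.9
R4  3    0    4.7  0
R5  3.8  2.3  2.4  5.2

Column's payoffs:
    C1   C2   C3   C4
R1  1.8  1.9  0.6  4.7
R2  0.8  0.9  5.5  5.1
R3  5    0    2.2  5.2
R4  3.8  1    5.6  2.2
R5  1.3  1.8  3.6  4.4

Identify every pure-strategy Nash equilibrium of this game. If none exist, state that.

Pure-strategy Nash equilibria: (R3, C4) and (R4, C3)

(R1, C1): Row can switch to R2 (0.3 → 3.9). Not NE.
(R1, C2): Column can switch to C4 (1.9 → 4.7). Not NE.
(R1, C3): Row can switch to R2 (1.8 → 1.9). Not NE.
(R1, C4): Row can switch to R3 (5 → 5.9). Not NE.
(R2, C1): Row can switch to R3 (3.9 → 5.9). Not NE.
(R2, C2): Row can switch to R1 (0.5 → 3.4). Not NE.
(R2, C3): Row can switch to R3 (1.9 → 3.4). Not NE.
(R2, C4): Row can switch to R1 (3.7 → 5). Not NE.
(R3, C4): Row gets 5.9, best alternative 5.2; Column gets 5.2, best alternative 5. No profitable deviation — NE.
(R4, C3): Row gets 4.7, best alternative 3.4; Column gets 5.6, best alternative 3.8. No profitable deviation — NE.
(The remaining 10 profiles each have a profitable deviation by the same check.)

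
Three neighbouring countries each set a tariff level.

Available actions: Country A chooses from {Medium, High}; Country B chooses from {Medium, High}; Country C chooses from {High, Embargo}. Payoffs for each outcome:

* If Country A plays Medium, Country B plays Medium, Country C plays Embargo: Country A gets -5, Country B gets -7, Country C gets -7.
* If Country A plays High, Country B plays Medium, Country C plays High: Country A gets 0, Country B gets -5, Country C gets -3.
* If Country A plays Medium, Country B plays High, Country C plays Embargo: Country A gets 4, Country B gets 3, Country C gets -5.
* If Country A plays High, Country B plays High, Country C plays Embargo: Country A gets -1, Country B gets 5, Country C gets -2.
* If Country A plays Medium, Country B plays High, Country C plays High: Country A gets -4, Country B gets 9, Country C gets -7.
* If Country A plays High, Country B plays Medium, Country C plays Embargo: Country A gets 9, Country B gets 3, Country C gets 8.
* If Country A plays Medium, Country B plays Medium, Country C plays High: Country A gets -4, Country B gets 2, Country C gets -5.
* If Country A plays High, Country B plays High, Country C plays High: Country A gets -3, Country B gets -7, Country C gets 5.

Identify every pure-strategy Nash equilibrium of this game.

Check each profile: it is a Nash equilibrium iff no player can strictly gain by switching unilaterally.
(Medium, Medium, High): Country A can switch to High (-4 → 0). Not NE.
(Medium, Medium, Embargo): Country A can switch to High (-5 → 9). Not NE.
(Medium, High, High): Country A can switch to High (-4 → -3). Not NE.
(Medium, High, Embargo): Country A gets 4, best alternative -1; Country B gets 3, best alternative -7; Country C gets -5, best alternative -7. No profitable deviation — NE.
(High, Medium, High): Country C can switch to Embargo (-3 → 8). Not NE.
(High, Medium, Embargo): Country B can switch to High (3 → 5). Not NE.
(High, High, High): Country B can switch to Medium (-7 → -5). Not NE.
(The remaining 1 profile has a profitable deviation by the same check.)

Pure NE: (Medium, High, Embargo)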